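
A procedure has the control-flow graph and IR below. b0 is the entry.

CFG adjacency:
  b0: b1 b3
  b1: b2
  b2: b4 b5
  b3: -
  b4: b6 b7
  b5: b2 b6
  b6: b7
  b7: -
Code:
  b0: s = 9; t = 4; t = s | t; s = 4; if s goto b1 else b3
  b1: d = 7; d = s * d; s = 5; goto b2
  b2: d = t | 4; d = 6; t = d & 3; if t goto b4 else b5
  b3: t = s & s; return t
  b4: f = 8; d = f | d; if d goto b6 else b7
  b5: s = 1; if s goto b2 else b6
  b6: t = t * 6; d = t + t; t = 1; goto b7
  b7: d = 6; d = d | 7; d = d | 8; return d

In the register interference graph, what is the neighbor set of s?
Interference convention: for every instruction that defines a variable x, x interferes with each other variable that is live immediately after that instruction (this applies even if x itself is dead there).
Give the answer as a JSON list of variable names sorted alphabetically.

Answer: ["d", "t"]

Working:
Block summaries:
  b0: {s,t} / ∅
  b1: {d,s} / {s}
  b2: {d,t} / {t}
  b3: {t} / {s}
  b4: {d,f} / {d}
  b5: {s} / ∅
  b6: {d,t} / {t}
  b7: {d} / ∅

Backward fixpoint:
  live b0: ∅→{s,t}
  live b1: {s,t}→{t}
  live b2: {t}→{d,t}
  live b3: {s}→∅
  live b4: {d,t}→{t}
  live b5: {t}→{t}
  live b6: {t}→∅
  live b7: ∅→∅

Interfere edges:
  d↔{f,s,t}
  f↔{d,t}
  s↔{d,t}
  t↔{d,f,s}

N(s) = ["d", "t"]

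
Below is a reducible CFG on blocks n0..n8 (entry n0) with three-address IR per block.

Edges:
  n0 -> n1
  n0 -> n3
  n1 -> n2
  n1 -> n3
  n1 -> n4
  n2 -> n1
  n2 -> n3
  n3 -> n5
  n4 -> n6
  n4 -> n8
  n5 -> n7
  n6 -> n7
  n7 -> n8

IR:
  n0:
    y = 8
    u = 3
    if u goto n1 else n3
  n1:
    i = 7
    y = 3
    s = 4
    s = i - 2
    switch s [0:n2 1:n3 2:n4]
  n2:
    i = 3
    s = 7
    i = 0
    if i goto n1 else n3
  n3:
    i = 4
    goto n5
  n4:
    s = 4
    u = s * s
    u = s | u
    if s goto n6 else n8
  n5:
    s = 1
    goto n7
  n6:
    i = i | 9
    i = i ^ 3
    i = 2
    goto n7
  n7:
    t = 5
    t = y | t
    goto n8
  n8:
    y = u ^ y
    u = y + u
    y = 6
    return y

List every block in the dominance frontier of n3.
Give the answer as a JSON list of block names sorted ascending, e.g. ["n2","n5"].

Answer: ["n7"]

Working:
idom tree: n1←n0 n2←n1 n3←n0 n4←n1 n5←n3 n6←n4 n7←n0 n8←n0
Dom∩ at merges:
  n1: preds {n0,n2}: {n0} ∩ {n0,n1,n2} = {n0}; idom=n0
  n3: preds {n0,n1,n2}: {n0} ∩ {n0,n1} ∩ {n0,n1,n2} = {n0}; idom=n0
  n7: preds {n5,n6}: {n0,n3,n5} ∩ {n0,n1,n4,n6} = {n0}; idom=n0
  n8: preds {n4,n7}: {n0,n1,n4} ∩ {n0,n7} = {n0}; idom=n0

Frontier:
  n1←n0: walk · to n0
  n1←n2: walk n2→n1 to n0
  n3←n0: walk · to n0
  n3←n1: walk n1 to n0
  n3←n2: walk n2→n1 to n0
  n7←n5: walk n5→n3 to n0
  n7←n6: walk n6→n4→n1 to n0
  n8←n4: walk n4→n1 to n0
  n8←n7: walk n7 to n0
  DF(n0)=∅
  DF(n1)={n1,n3,n7,n8}
  DF(n2)={n1,n3}
  DF(n3)={n7}
  DF(n4)={n7,n8}
  DF(n5)={n7}
  DF(n6)={n7}
  DF(n7)={n8}
  DF(n8)=∅

DF(n3) = ["n7"]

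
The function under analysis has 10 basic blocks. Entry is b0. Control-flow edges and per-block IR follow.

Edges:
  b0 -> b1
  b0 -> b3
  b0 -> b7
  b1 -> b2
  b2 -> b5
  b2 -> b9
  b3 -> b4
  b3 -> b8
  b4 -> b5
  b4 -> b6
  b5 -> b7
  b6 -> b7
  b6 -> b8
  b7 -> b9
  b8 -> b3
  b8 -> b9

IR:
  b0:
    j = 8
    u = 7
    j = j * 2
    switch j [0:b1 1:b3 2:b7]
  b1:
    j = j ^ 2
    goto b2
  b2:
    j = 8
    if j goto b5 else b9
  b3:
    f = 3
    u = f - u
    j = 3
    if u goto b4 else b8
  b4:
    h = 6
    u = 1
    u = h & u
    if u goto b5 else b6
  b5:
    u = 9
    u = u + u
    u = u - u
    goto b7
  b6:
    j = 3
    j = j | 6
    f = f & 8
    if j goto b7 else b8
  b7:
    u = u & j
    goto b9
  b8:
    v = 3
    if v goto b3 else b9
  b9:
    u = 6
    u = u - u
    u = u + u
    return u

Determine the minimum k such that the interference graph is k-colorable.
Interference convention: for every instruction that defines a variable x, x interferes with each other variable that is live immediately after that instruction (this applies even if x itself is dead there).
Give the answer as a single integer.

def/use:
  b0 def {j,u} use ∅
  b1 def {j} use {j}
  b2 def {j} use ∅
  b3 def {f,j,u} use {u}
  b4 def {h,u} use ∅
  b5 def {u} use ∅
  b6 def {f,j} use {f}
  b7 def {u} use {j,u}
  b8 def {v} use ∅
  b9 def {u} use ∅

Liveness:
  b0: in=∅ out={j,u}
  b1: in={j} out=∅
  b2: in=∅ out={j}
  b3: in={u} out={f,j,u}
  b4: in={f,j} out={f,j,u}
  b5: in={j} out={j,u}
  b6: in={f,u} out={j,u}
  b7: in={j,u} out=∅
  b8: in={u} out={u}
  b9: in=∅ out=∅

Interference:
  f↔{h,j,u}
  h↔{f,j,u}
  j↔{f,h,u}
  u↔{f,h,j,v}
  v↔{u}

Colouring:
  {f,h,j,u} pairwise interfere (4-clique) ⇒ χ ≥ 4
  assign f→r1 h→r2 j→r3 u→r0 v→r1 — no edge inside a register ⇒ χ ≤ 4
  χ = 4

Answer: 4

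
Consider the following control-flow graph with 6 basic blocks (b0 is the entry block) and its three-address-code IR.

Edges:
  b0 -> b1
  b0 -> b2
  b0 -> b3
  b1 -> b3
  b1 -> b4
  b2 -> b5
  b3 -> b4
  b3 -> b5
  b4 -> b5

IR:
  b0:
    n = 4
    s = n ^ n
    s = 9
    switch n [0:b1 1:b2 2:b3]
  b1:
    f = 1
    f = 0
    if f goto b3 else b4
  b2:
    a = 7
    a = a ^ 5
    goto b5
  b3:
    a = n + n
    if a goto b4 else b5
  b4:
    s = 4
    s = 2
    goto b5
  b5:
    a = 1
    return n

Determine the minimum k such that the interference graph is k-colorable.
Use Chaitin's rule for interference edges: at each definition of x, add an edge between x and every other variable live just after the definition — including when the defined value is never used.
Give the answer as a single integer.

Per-block:
  b0: def={n,s} ue=∅
  b1: def={f} ue=∅
  b2: def={a} ue=∅
  b3: def={a} ue={n}
  b4: def={s} ue=∅
  b5: def={a} ue={n}

Live sets:
  live b0: ∅→{n}
  live b1: {n}→{n}
  live b2: {n}→{n}
  live b3: {n}→{n}
  live b4: {n}→{n}
  live b5: {n}→∅

Interference:
  a: {n}
  f: {n}
  n: {a,f,s}
  s: {n}

Chromatic number:
  {a,n} pairwise interfere (2-clique) ⇒ χ ≥ 2
  assign a→r1 f→r1 n→r0 s→r1 — no edge inside a register ⇒ χ ≤ 2
  χ = 2

Answer: 2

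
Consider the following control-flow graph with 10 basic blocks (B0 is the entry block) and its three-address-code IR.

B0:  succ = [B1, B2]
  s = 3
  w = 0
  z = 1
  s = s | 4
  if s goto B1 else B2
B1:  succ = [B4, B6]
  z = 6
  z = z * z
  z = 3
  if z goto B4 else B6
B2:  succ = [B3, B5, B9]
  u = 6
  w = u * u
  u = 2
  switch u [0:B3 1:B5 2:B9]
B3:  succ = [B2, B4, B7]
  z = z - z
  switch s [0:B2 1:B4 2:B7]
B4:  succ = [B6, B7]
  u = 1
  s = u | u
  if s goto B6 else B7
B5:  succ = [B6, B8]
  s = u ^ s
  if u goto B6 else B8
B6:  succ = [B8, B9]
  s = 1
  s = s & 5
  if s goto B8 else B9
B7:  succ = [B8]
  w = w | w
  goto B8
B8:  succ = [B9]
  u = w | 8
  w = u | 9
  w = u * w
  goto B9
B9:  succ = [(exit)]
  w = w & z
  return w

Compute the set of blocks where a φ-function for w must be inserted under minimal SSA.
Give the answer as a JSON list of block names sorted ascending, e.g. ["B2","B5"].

Answer: ["B2", "B4", "B6", "B7", "B8", "B9"]

Working:
idom tree: B1←B0 B2←B0 B3←B2 B4←B0 B5←B2 B6←B0 B7←B0 B8←B0 B9←B0
Join-block Dom:
  B2: preds {B0,B3}: {B0} ∩ {B0,B2,B3} = {B0}; idom=B0
  B4: preds {B1,B3}: {B0,B1} ∩ {B0,B2,B3} = {B0}; idom=B0
  B6: preds {B1,B4,B5}: {B0,B1} ∩ {B0,B4} ∩ {B0,B2,B5} = {B0}; idom=B0
  B7: preds {B3,B4}: {B0,B2,B3} ∩ {B0,B4} = {B0}; idom=B0
  B8: preds {B5,B6,B7}: {B0,B2,B5} ∩ {B0,B6} ∩ {B0,B7} = {B0}; idom=B0
  B9: preds {B2,B6,B8}: {B0,B2} ∩ {B0,B6} ∩ {B0,B8} = {B0}; idom=B0

DF derivation:
  B2←B0: walk · to B0
  B2←B3: walk B3→B2 to B0
  B4←B1: walk B1 to B0
  B4←B3: walk B3→B2 to B0
  B6←B1: walk B1 to B0
  B6←B4: walk B4 to B0
  B6←B5: walk B5→B2 to B0
  B7←B3: walk B3→B2 to B0
  B7←B4: walk B4 to B0
  B8←B5: walk B5→B2 to B0
  B8←B6: walk B6 to B0
  B8←B7: walk B7 to B0
  B9←B2: walk B2 to B0
  B9←B6: walk B6 to B0
  B9←B8: walk B8 to B0
  B0 → ∅
  B1 → {B4,B6}
  B2 → {B2,B4,B6,B7,B8,B9}
  B3 → {B2,B4,B7}
  B4 → {B6,B7}
  B5 → {B6,B8}
  B6 → {B8,B9}
  B7 → {B8}
  B8 → {B9}
  B9 → ∅

φ for w: defs {B0,B2,B7,B8,B9}
  DF⁺ = {B2,B4,B6,B7,B8,B9}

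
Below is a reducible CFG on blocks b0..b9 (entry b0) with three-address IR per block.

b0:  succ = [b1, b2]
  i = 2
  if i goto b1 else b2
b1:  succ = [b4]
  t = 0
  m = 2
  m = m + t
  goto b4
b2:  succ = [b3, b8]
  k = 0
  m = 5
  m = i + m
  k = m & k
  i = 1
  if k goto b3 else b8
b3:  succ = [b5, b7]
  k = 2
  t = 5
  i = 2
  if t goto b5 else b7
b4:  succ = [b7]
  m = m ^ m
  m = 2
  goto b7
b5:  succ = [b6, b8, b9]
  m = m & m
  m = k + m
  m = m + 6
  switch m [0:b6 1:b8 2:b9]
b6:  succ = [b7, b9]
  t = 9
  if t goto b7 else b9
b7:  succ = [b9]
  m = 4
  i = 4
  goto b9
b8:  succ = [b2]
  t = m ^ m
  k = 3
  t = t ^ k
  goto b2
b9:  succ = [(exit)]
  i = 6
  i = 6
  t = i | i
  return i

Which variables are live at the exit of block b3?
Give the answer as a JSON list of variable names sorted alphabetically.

Block summaries:
  b0: def={i} ue=∅
  b1: def={m,t} ue=∅
  b2: def={i,k,m} ue={i}
  b3: def={i,k,t} ue=∅
  b4: def={m} ue={m}
  b5: def={m} ue={k,m}
  b6: def={t} ue=∅
  b7: def={i,m} ue=∅
  b8: def={k,t} ue={m}
  b9: def={i,t} ue=∅

Live sets:
  live b0: ∅→{i}
  live b1: ∅→{m}
  live b2: {i}→{i,m}
  live b3: {m}→{i,k,m}
  live b4: {m}→∅
  live b5: {i,k,m}→{i,m}
  live b6: ∅→∅
  live b7: ∅→∅
  live b8: {i,m}→{i}
  live b9: ∅→∅

live-out(b3) = ["i", "k", "m"]

Answer: ["i", "k", "m"]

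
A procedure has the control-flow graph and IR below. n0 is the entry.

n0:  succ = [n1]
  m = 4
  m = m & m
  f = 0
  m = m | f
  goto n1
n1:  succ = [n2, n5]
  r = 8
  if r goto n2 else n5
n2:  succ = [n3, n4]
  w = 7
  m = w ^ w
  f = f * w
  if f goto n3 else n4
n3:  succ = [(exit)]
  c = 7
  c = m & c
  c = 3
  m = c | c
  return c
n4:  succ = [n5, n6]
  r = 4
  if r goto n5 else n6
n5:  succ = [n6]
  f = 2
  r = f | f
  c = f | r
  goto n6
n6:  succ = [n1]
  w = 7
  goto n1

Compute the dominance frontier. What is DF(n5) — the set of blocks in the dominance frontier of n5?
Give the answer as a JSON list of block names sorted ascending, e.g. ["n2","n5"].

idom tree: n1←n0 n2←n1 n3←n2 n4←n2 n5←n1 n6←n1
Dom∩ at merges:
  n1: preds {n0,n6}: {n0} ∩ {n0,n1,n6} = {n0}; idom=n0
  n5: preds {n1,n4}: {n0,n1} ∩ {n0,n1,n2,n4} = {n0,n1}; idom=n1
  n6: preds {n4,n5}: {n0,n1,n2,n4} ∩ {n0,n1,n5} = {n0,n1}; idom=n1

DF derivation:
  n1←n0: walk · to n0
  n1←n6: walk n6→n1 to n0
  n5←n1: walk · to n1
  n5←n4: walk n4→n2 to n1
  n6←n4: walk n4→n2 to n1
  n6←n5: walk n5 to n1
  n0 → ∅
  n1 → {n1}
  n2 → {n5,n6}
  n3 → ∅
  n4 → {n5,n6}
  n5 → {n6}
  n6 → {n1}

DF(n5) = ["n6"]

Answer: ["n6"]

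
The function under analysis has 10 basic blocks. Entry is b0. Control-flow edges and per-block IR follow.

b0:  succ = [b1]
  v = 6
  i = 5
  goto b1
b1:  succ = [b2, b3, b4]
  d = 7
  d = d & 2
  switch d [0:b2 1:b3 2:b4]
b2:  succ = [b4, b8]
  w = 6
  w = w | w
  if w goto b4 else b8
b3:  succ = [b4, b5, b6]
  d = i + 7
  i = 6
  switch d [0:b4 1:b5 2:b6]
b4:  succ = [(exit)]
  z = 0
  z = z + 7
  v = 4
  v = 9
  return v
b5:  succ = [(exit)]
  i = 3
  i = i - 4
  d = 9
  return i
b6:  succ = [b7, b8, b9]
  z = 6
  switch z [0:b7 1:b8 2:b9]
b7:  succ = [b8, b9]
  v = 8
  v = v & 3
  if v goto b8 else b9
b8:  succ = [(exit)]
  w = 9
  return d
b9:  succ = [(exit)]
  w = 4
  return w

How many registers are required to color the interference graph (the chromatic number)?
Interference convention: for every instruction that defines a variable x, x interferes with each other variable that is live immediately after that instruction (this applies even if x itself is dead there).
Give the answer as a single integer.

Per-block:
  b0 def {i,v} use ∅
  b1 def {d} use ∅
  b2 def {w} use ∅
  b3 def {d,i} use {i}
  b4 def {v,z} use ∅
  b5 def {d,i} use ∅
  b6 def {z} use ∅
  b7 def {v} use ∅
  b8 def {w} use {d}
  b9 def {w} use ∅

Live sets:
  b0: in=∅ out={i}
  b1: in={i} out={d,i}
  b2: in={d} out={d}
  b3: in={i} out={d}
  b4: in=∅ out=∅
  b5: in=∅ out=∅
  b6: in={d} out={d}
  b7: in={d} out={d}
  b8: in={d} out=∅
  b9: in=∅ out=∅

Interference:
  d↔{i,v,w,z}
  i↔{d}
  v↔{d}
  w↔{d}
  z↔{d}

Chromatic number:
  clique {d,i} ⇒ need ≥ 2
  assign d→r0 i→r1 v→r1 w→r1 z→r1 — no edge inside a register ⇒ χ ≤ 2
  χ = 2

Answer: 2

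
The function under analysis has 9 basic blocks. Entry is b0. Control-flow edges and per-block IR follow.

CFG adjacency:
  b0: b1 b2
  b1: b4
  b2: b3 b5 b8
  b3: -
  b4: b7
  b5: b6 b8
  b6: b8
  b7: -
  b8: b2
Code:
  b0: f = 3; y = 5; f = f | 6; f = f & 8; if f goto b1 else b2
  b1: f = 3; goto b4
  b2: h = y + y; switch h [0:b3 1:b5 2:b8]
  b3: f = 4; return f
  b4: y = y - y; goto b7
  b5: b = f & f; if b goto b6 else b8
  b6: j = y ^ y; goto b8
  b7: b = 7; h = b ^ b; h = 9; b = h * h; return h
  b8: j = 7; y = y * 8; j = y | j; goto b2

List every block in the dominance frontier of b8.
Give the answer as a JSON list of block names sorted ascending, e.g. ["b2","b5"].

Answer: ["b2"]

Working:
idom tree: b1←b0 b2←b0 b3←b2 b4←b1 b5←b2 b6←b5 b7←b4 b8←b2
Join-block Dom:
  b2: preds {b0,b8}: {b0} ∩ {b0,b2,b8} = {b0}; idom=b0
  b8: preds {b2,b5,b6}: {b0,b2} ∩ {b0,b2,b5} ∩ {b0,b2,b5,b6} = {b0,b2}; idom=b2

Frontier:
  b2←b0: walk · to b0
  b2←b8: walk b8→b2 to b0
  b8←b2: walk · to b2
  b8←b5: walk b5 to b2
  b8←b6: walk b6→b5 to b2
  b0 → ∅
  b1 → ∅
  b2 → {b2}
  b3 → ∅
  b4 → ∅
  b5 → {b8}
  b6 → {b8}
  b7 → ∅
  b8 → {b2}

DF(b8) = ["b2"]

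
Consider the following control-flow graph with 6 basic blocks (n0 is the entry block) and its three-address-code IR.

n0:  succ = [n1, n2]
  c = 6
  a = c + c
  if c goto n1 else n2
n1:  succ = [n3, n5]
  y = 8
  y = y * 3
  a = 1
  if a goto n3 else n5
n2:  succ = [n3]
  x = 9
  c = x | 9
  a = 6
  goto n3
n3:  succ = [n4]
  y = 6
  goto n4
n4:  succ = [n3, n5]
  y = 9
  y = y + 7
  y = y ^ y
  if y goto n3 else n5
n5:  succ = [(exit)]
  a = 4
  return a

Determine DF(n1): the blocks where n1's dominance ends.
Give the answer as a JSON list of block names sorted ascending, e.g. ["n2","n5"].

idom tree: n1←n0 n2←n0 n3←n0 n4←n3 n5←n0
Join-block Dom:
  n3: preds {n1,n2,n4}: {n0,n1} ∩ {n0,n2} ∩ {n0,n3,n4} = {n0}; idom=n0
  n5: preds {n1,n4}: {n0,n1} ∩ {n0,n3,n4} = {n0}; idom=n0

DF derivation:
  n3←n1: walk n1 to n0
  n3←n2: walk n2 to n0
  n3←n4: walk n4→n3 to n0
  n5←n1: walk n1 to n0
  n5←n4: walk n4→n3 to n0
  DF(n0)=∅
  DF(n1)={n3,n5}
  DF(n2)={n3}
  DF(n3)={n3,n5}
  DF(n4)={n3,n5}
  DF(n5)=∅

DF(n1) = ["n3", "n5"]

Answer: ["n3", "n5"]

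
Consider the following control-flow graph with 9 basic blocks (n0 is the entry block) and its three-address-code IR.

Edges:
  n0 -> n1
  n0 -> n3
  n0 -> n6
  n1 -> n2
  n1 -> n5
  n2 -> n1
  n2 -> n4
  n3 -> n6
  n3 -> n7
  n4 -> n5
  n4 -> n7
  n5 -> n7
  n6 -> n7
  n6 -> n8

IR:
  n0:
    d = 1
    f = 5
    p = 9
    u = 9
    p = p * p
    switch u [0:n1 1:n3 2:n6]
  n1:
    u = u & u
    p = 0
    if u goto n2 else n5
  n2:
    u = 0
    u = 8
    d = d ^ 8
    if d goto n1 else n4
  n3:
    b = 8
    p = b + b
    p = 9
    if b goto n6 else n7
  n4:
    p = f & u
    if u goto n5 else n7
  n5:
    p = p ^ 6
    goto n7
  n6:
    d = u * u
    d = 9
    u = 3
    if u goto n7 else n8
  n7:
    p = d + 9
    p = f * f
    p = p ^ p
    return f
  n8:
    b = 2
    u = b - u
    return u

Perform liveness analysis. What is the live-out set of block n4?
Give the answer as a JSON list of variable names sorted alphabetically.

Answer: ["d", "f", "p"]

Working:
Per-block:
  n0: def={d,f,p,u} ue=∅
  n1: def={p,u} ue={u}
  n2: def={d,u} ue={d}
  n3: def={b,p} ue=∅
  n4: def={p} ue={f,u}
  n5: def={p} ue={p}
  n6: def={d,u} ue={u}
  n7: def={p} ue={d,f}
  n8: def={b,u} ue={u}

Live sets:
  live n0: ∅→{d,f,u}
  live n1: {d,f,u}→{d,f,p}
  live n2: {d,f}→{d,f,u}
  live n3: {d,f,u}→{d,f,u}
  live n4: {d,f,u}→{d,f,p}
  live n5: {d,f,p}→{d,f}
  live n6: {f,u}→{d,f,u}
  live n7: {d,f}→∅
  live n8: {u}→∅

live-out(n4) = ["d", "f", "p"]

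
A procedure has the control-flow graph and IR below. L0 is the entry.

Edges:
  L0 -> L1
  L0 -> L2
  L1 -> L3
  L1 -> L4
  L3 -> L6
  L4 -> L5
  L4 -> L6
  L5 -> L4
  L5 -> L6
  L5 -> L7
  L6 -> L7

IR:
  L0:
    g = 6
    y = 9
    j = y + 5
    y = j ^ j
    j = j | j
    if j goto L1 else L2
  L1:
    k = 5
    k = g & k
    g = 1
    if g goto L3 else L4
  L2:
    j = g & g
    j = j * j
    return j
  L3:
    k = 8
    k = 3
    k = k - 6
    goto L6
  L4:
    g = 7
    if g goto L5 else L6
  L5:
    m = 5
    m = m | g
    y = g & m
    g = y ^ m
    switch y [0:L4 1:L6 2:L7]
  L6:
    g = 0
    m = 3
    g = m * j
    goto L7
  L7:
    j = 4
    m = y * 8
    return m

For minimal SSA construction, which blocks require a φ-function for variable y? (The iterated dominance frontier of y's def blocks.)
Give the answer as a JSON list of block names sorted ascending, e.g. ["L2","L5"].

Answer: ["L4", "L6", "L7"]

Derivation:
idom tree: L1←L0 L2←L0 L3←L1 L4←L1 L5←L4 L6←L1 L7←L1
Dom at joins:
  L4: preds {L1,L5}: {L0,L1} ∩ {L0,L1,L4,L5} = {L0,L1}; idom=L1
  L6: preds {L3,L4,L5}: {L0,L1,L3} ∩ {L0,L1,L4} ∩ {L0,L1,L4,L5} = {L0,L1}; idom=L1
  L7: preds {L5,L6}: {L0,L1,L4,L5} ∩ {L0,L1,L6} = {L0,L1}; idom=L1

DF derivation:
  L4←L1: walk · to L1
  L4←L5: walk L5→L4 to L1
  L6←L3: walk L3 to L1
  L6←L4: walk L4 to L1
  L6←L5: walk L5→L4 to L1
  L7←L5: walk L5→L4 to L1
  L7←L6: walk L6 to L1
  DF(L0)=∅
  DF(L1)=∅
  DF(L2)=∅
  DF(L3)={L6}
  DF(L4)={L4,L6,L7}
  DF(L5)={L4,L6,L7}
  DF(L6)={L7}
  DF(L7)=∅

φ for y: defs {L0,L5}
  DF⁺ = {L4,L6,L7}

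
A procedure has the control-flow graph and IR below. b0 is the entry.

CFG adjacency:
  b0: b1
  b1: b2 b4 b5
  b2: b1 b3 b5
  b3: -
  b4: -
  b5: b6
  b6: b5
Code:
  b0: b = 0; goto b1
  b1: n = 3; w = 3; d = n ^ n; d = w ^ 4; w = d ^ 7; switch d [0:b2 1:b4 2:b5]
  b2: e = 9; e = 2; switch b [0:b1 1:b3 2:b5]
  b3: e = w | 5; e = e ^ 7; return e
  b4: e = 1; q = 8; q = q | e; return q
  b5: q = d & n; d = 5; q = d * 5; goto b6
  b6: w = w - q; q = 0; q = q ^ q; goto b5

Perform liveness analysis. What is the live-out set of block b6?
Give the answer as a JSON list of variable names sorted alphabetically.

def/use:
  b0 def {b} use ∅
  b1 def {d,n,w} use ∅
  b2 def {e} use {b}
  b3 def {e} use {w}
  b4 def {e,q} use ∅
  b5 def {d,q} use {d,n}
  b6 def {q,w} use {q,w}

Liveness:
  b0 li=∅ lo={b}
  b1 li={b} lo={b,d,n,w}
  b2 li={b,d,n,w} lo={b,d,n,w}
  b3 li={w} lo=∅
  b4 li=∅ lo=∅
  b5 li={d,n,w} lo={d,n,q,w}
  b6 li={d,n,q,w} lo={d,n,w}

live-out(b6) = ["d", "n", "w"]

Answer: ["d", "n", "w"]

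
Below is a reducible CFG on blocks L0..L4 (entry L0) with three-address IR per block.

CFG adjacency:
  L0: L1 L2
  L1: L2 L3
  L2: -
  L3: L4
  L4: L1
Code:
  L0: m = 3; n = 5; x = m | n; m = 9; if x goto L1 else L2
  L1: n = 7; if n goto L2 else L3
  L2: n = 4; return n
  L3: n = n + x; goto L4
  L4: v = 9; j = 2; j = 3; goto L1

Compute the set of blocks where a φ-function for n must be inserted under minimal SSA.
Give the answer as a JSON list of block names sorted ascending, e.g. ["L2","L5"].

idom tree: L1←L0 L2←L0 L3←L1 L4←L3
Dom∩ at merges:
  L1: preds {L0,L4}: {L0} ∩ {L0,L1,L3,L4} = {L0}; idom=L0
  L2: preds {L0,L1}: {L0} ∩ {L0,L1} = {L0}; idom=L0

DF derivation:
  L1←L0: walk · to L0
  L1←L4: walk L4→L3→L1 to L0
  L2←L0: walk · to L0
  L2←L1: walk L1 to L0
  L0 → ∅
  L1 → {L1,L2}
  L2 → ∅
  L3 → {L1}
  L4 → {L1}

φ for n: defs {L0,L1,L2,L3}
  DF⁺ = {L1,L2}

Answer: ["L1", "L2"]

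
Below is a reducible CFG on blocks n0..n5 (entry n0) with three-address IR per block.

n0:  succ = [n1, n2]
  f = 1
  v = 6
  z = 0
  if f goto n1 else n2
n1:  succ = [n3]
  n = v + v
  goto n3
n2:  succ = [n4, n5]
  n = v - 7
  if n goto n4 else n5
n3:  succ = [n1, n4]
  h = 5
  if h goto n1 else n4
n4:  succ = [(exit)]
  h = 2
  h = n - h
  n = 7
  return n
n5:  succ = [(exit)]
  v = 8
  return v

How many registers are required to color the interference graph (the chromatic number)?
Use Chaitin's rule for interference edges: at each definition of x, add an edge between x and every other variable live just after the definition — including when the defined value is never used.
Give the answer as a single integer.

Answer: 3

Derivation:
Block summaries:
  n0: {f,v,z} / ∅
  n1: {n} / {v}
  n2: {n} / {v}
  n3: {h} / ∅
  n4: {h,n} / {n}
  n5: {v} / ∅

Backward fixpoint:
  live n0: ∅→{v}
  live n1: {v}→{n,v}
  live n2: {v}→{n}
  live n3: {n,v}→{n,v}
  live n4: {n}→∅
  live n5: ∅→∅

Conflict graph:
  f — {v,z}
  h — {n,v}
  n — {h,v}
  v — {f,h,n,z}
  z — {f,v}

Registers:
  clique {f,v,z} ⇒ need ≥ 3
  assign f→c1 h→c1 n→c2 v→c0 z→c2 — no edge inside a register ⇒ χ ≤ 3
  χ = 3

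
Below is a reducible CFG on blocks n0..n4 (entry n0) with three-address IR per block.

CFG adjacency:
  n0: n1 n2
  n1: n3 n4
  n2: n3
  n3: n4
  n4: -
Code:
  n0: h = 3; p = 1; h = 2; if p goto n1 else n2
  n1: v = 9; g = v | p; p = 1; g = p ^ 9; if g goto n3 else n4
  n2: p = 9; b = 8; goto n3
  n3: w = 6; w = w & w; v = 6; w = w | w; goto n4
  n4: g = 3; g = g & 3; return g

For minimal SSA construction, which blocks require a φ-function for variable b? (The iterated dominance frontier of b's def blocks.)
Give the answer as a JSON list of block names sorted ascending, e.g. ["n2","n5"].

Answer: ["n3", "n4"]

Working:
idom tree: n1←n0 n2←n0 n3←n0 n4←n0
Dom∩ at merges:
  n3: preds {n1,n2}: {n0,n1} ∩ {n0,n2} = {n0}; idom=n0
  n4: preds {n1,n3}: {n0,n1} ∩ {n0,n3} = {n0}; idom=n0

Frontier:
  n3←n1: walk n1 to n0
  n3←n2: walk n2 to n0
  n4←n1: walk n1 to n0
  n4←n3: walk n3 to n0
  DF(n0)=∅
  DF(n1)={n3,n4}
  DF(n2)={n3}
  DF(n3)={n4}
  DF(n4)=∅

φ for b: defs {n2}
  DF⁺ = {n3,n4}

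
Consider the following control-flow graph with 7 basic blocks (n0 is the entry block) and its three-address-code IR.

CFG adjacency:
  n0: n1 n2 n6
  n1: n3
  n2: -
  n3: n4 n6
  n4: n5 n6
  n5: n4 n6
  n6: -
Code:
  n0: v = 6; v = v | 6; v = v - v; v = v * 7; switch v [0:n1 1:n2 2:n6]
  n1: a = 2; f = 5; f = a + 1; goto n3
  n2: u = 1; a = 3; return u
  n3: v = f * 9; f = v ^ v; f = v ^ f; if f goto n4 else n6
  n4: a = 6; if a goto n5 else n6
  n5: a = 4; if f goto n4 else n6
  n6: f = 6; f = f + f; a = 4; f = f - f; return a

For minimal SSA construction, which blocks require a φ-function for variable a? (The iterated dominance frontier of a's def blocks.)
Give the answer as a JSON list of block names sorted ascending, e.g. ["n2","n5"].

Answer: ["n4", "n6"]

Analysis:
idom tree: n1←n0 n2←n0 n3←n1 n4←n3 n5←n4 n6←n0
Dom∩ at merges:
  n4: preds {n3,n5}: {n0,n1,n3} ∩ {n0,n1,n3,n4,n5} = {n0,n1,n3}; idom=n3
  n6: preds {n0,n3,n4,n5}: {n0} ∩ {n0,n1,n3} ∩ {n0,n1,n3,n4} ∩ {n0,n1,n3,n4,n5} = {n0}; idom=n0

Frontier:
  join n4 pred n3: · stop@n3
  join n4 pred n5: n5→n4 stop@n3
  join n6 pred n0: · stop@n0
  join n6 pred n3: n3→n1 stop@n0
  join n6 pred n4: n4→n3→n1 stop@n0
  join n6 pred n5: n5→n4→n3→n1 stop@n0
  n0 → ∅
  n1 → {n6}
  n2 → ∅
  n3 → {n6}
  n4 → {n4,n6}
  n5 → {n4,n6}
  n6 → ∅

φ for a: defs {n1,n2,n4,n5,n6}
  DF⁺ = {n4,n6}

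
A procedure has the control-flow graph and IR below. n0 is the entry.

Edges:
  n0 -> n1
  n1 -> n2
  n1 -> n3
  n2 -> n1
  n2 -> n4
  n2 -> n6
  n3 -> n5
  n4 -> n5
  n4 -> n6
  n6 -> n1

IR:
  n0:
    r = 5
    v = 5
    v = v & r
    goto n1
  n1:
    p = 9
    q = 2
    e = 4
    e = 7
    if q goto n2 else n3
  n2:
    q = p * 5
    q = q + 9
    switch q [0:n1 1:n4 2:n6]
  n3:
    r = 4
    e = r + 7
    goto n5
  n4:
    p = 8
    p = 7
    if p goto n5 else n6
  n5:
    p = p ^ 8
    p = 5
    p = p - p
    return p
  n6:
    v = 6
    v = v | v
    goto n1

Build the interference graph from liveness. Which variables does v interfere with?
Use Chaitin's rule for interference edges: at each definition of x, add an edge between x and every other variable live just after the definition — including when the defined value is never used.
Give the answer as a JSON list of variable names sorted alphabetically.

Answer: ["r"]

Analysis:
Block summaries:
  n0: def={r,v} ue=∅
  n1: def={e,p,q} ue=∅
  n2: def={q} ue={p}
  n3: def={e,r} ue=∅
  n4: def={p} ue=∅
  n5: def={p} ue={p}
  n6: def={v} ue=∅

Live sets:
  n0: in=∅ out=∅
  n1: in=∅ out={p}
  n2: in={p} out=∅
  n3: in={p} out={p}
  n4: in=∅ out={p}
  n5: in={p} out=∅
  n6: in=∅ out=∅

Interference:
  e: {p,q}
  p: {e,q,r}
  q: {e,p}
  r: {p,v}
  v: {r}

N(v) = ["r"]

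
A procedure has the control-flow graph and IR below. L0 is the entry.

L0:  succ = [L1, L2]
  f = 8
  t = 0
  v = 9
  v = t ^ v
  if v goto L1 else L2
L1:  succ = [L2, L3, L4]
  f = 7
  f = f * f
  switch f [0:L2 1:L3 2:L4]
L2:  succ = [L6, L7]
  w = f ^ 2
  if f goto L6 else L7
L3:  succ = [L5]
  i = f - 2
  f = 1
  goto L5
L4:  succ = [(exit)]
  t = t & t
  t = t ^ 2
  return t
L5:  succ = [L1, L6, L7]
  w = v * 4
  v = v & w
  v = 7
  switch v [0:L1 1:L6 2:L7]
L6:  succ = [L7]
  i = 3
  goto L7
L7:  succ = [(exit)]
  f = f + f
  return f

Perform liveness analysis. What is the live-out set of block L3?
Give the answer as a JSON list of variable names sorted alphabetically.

Answer: ["f", "t", "v"]

Working:
Block summaries:
  L0 def {f,t,v} use ∅
  L1 def {f} use ∅
  L2 def {w} use {f}
  L3 def {f,i} use {f}
  L4 def {t} use {t}
  L5 def {v,w} use {v}
  L6 def {i} use ∅
  L7 def {f} use {f}

Backward fixpoint:
  live L0: ∅→{f,t,v}
  live L1: {t,v}→{f,t,v}
  live L2: {f}→{f}
  live L3: {f,t,v}→{f,t,v}
  live L4: {t}→∅
  live L5: {f,t,v}→{f,t,v}
  live L6: {f}→{f}
  live L7: {f}→∅

live-out(L3) = ["f", "t", "v"]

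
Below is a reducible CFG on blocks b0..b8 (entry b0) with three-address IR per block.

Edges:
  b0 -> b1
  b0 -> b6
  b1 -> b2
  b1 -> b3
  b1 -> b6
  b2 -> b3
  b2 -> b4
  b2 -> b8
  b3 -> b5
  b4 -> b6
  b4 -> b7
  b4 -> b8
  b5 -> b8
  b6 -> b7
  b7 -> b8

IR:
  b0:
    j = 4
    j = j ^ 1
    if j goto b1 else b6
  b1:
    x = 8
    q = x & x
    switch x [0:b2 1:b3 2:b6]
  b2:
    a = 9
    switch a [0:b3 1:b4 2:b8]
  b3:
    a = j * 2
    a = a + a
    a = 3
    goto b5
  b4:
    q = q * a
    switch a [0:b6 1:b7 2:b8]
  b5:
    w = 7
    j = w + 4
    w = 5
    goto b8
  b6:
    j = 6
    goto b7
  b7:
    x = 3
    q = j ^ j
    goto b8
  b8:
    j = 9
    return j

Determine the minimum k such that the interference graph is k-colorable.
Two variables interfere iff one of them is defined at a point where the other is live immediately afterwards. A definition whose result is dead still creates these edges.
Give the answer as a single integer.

Block summaries:
  b0 def {j} use ∅
  b1 def {q,x} use ∅
  b2 def {a} use ∅
  b3 def {a} use {j}
  b4 def {q} use {a,q}
  b5 def {j,w} use ∅
  b6 def {j} use ∅
  b7 def {q,x} use {j}
  b8 def {j} use ∅

Backward fixpoint:
  live b0: ∅→{j}
  live b1: {j}→{j,q}
  live b2: {j,q}→{a,j,q}
  live b3: {j}→∅
  live b4: {a,j,q}→{j}
  live b5: ∅→∅
  live b6: ∅→{j}
  live b7: {j}→∅
  live b8: ∅→∅

Interference:
  a — {j,q}
  j — {a,q,x}
  q — {a,j,x}
  w — ∅
  x — {j,q}

Colouring:
  {a,j,q} pairwise interfere (3-clique) ⇒ χ ≥ 3
  3-colouring: R0={j,w}  R1={q}  R2={a,x}
  χ = 3

Answer: 3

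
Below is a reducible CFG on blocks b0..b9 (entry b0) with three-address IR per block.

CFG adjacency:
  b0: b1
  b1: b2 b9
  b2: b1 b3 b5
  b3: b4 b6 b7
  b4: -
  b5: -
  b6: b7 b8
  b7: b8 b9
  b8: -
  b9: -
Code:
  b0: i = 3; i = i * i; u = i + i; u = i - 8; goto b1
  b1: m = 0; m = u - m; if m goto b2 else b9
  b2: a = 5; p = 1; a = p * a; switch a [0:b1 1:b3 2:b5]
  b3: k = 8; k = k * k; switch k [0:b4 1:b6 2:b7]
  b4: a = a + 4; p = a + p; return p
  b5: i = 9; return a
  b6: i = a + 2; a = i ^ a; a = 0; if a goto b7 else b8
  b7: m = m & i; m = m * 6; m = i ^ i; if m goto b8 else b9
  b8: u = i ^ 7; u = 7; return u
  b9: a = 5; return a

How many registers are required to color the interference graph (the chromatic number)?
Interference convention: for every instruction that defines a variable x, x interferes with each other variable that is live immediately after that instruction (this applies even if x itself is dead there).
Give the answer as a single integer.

Block summaries:
  b0: {i,u} / ∅
  b1: {m} / {u}
  b2: {a,p} / ∅
  b3: {k} / ∅
  b4: {a,p} / {a,p}
  b5: {i} / {a}
  b6: {a,i} / {a}
  b7: {m} / {i,m}
  b8: {u} / {i}
  b9: {a} / ∅

Backward fixpoint:
  b0: in=∅ out={i,u}
  b1: in={i,u} out={i,m,u}
  b2: in={i,m,u} out={a,i,m,p,u}
  b3: in={a,i,m,p} out={a,i,m,p}
  b4: in={a,p} out=∅
  b5: in={a} out=∅
  b6: in={a,m} out={i,m}
  b7: in={i,m} out={i}
  b8: in={i} out=∅
  b9: in=∅ out=∅

Conflict graph:
  a — {i,k,m,p,u}
  i — {a,k,m,p,u}
  k — {a,i,m,p}
  m — {a,i,k,p,u}
  p — {a,i,k,m,u}
  u — {a,i,m,p}

Chromatic number:
  {a,i,k,m,p} pairwise interfere (5-clique) ⇒ χ ≥ 5
  assign a→r0 i→r1 k→r4 m→r2 p→r3 u→r4 — no edge inside a register ⇒ χ ≤ 5
  χ = 5

Answer: 5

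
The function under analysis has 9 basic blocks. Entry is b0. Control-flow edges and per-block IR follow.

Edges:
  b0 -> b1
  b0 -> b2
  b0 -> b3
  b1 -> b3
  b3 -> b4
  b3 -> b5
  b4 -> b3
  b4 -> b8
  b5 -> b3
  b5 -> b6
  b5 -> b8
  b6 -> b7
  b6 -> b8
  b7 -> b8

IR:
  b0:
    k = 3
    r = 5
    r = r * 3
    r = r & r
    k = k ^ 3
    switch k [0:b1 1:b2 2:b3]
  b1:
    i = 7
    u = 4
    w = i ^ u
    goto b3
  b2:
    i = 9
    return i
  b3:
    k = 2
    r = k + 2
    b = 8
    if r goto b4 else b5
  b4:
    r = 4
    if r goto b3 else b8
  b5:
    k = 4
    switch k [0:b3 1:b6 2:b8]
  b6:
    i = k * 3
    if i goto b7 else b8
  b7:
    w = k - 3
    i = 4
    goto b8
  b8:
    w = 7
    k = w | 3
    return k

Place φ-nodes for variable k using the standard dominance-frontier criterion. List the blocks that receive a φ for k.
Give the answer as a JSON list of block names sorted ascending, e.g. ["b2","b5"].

Answer: ["b3", "b8"]

Working:
idom tree: b1←b0 b2←b0 b3←b0 b4←b3 b5←b3 b6←b5 b7←b6 b8←b3
Dom at joins:
  b3: preds {b0,b1,b4,b5}: {b0} ∩ {b0,b1} ∩ {b0,b3,b4} ∩ {b0,b3,b5} = {b0}; idom=b0
  b8: preds {b4,b5,b6,b7}: {b0,b3,b4} ∩ {b0,b3,b5} ∩ {b0,b3,b5,b6} ∩ {b0,b3,b5,b6,b7} = {b0,b3}; idom=b3

DF walk-up:
  b3←b0: walk · to b0
  b3←b1: walk b1 to b0
  b3←b4: walk b4→b3 to b0
  b3←b5: walk b5→b3 to b0
  b8←b4: walk b4 to b3
  b8←b5: walk b5 to b3
  b8←b6: walk b6→b5 to b3
  b8←b7: walk b7→b6→b5 to b3
  b0 → ∅
  b1 → {b3}
  b2 → ∅
  b3 → {b3}
  b4 → {b3,b8}
  b5 → {b3,b8}
  b6 → {b8}
  b7 → {b8}
  b8 → ∅

φ for k: defs {b0,b3,b5,b8}
  DF⁺ = {b3,b8}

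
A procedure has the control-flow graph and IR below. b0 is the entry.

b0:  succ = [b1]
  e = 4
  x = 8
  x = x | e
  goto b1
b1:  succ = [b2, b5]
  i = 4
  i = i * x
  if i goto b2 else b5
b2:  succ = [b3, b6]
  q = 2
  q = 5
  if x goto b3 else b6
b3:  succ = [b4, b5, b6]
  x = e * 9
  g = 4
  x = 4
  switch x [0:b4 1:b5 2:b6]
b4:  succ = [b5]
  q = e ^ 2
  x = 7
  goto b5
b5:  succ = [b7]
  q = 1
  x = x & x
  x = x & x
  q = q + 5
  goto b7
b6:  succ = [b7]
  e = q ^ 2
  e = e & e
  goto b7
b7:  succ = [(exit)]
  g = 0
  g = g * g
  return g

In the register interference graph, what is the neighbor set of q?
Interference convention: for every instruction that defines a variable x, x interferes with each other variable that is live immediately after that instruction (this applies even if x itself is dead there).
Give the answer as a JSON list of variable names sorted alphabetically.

Answer: ["e", "g", "x"]

Analysis:
def/use:
  b0 def {e,x} use ∅
  b1 def {i} use {x}
  b2 def {q} use {x}
  b3 def {g,x} use {e}
  b4 def {q,x} use {e}
  b5 def {q,x} use {x}
  b6 def {e} use {q}
  b7 def {g} use ∅

Liveness:
  b0 li=∅ lo={e,x}
  b1 li={e,x} lo={e,x}
  b2 li={e,x} lo={e,q}
  b3 li={e,q} lo={e,q,x}
  b4 li={e} lo={x}
  b5 li={x} lo=∅
  b6 li={q} lo=∅
  b7 li=∅ lo=∅

Conflict graph:
  e↔{g,i,q,x}
  g↔{e,q}
  i↔{e,x}
  q↔{e,g,x}
  x↔{e,i,q}

N(q) = ["e", "g", "x"]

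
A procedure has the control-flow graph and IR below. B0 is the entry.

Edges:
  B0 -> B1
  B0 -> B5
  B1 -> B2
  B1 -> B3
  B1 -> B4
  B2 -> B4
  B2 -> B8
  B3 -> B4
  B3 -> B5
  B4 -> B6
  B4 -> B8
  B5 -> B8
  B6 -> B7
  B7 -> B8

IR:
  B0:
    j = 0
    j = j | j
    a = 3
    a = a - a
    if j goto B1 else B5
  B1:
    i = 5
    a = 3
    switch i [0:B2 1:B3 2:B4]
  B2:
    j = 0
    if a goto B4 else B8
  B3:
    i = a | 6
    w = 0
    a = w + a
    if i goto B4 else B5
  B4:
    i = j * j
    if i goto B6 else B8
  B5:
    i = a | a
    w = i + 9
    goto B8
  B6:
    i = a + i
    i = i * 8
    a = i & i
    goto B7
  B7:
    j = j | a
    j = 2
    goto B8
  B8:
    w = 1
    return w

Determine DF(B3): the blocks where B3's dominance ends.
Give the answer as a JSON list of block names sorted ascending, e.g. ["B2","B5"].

Answer: ["B4", "B5"]

Derivation:
idom tree: B1←B0 B2←B1 B3←B1 B4←B1 B5←B0 B6←B4 B7←B6 B8←B0
Join-block Dom:
  B4: preds {B1,B2,B3}: {B0,B1} ∩ {B0,B1,B2} ∩ {B0,B1,B3} = {B0,B1}; idom=B1
  B5: preds {B0,B3}: {B0} ∩ {B0,B1,B3} = {B0}; idom=B0
  B8: preds {B2,B4,B5,B7}: {B0,B1,B2} ∩ {B0,B1,B4} ∩ {B0,B5} ∩ {B0,B1,B4,B6,B7} = {B0}; idom=B0

Frontier:
  B4←B1: walk · to B1
  B4←B2: walk B2 to B1
  B4←B3: walk B3 to B1
  B5←B0: walk · to B0
  B5←B3: walk B3→B1 to B0
  B8←B2: walk B2→B1 to B0
  B8←B4: walk B4→B1 to B0
  B8←B5: walk B5 to B0
  B8←B7: walk B7→B6→B4→B1 to B0
  B0: DF=∅
  B1: DF={B5,B8}
  B2: DF={B4,B8}
  B3: DF={B4,B5}
  B4: DF={B8}
  B5: DF={B8}
  B6: DF={B8}
  B7: DF={B8}
  B8: DF=∅

DF(B3) = ["B4", "B5"]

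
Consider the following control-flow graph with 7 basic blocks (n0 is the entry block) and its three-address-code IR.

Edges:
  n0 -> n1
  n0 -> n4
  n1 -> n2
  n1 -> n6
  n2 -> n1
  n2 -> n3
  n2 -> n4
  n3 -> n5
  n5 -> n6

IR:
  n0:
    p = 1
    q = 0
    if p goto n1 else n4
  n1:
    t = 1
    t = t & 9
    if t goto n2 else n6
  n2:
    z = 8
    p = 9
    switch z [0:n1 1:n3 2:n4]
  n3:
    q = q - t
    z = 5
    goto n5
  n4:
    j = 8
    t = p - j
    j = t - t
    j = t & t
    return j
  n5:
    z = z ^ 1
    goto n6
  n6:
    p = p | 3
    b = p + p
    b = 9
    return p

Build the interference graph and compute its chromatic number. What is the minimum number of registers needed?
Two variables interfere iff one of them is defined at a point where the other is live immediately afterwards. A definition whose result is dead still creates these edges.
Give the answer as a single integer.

def/use:
  n0 def {p,q} use ∅
  n1 def {t} use ∅
  n2 def {p,z} use ∅
  n3 def {q,z} use {q,t}
  n4 def {j,t} use {p}
  n5 def {z} use {z}
  n6 def {b,p} use {p}

Backward fixpoint:
  live n0: ∅→{p,q}
  live n1: {p,q}→{p,q,t}
  live n2: {q,t}→{p,q,t}
  live n3: {p,q,t}→{p,z}
  live n4: {p}→∅
  live n5: {p,z}→{p}
  live n6: {p}→∅

Interfere edges:
  b: {p}
  j: {p,t}
  p: {b,j,q,t,z}
  q: {p,t,z}
  t: {j,p,q,z}
  z: {p,q,t}

Colouring:
  {p,q,t,z} pairwise interfere (4-clique) ⇒ χ ≥ 4
  assign b→r1 j→r2 p→r0 q→r2 t→r1 z→r3 — no edge inside a register ⇒ χ ≤ 4
  χ = 4

Answer: 4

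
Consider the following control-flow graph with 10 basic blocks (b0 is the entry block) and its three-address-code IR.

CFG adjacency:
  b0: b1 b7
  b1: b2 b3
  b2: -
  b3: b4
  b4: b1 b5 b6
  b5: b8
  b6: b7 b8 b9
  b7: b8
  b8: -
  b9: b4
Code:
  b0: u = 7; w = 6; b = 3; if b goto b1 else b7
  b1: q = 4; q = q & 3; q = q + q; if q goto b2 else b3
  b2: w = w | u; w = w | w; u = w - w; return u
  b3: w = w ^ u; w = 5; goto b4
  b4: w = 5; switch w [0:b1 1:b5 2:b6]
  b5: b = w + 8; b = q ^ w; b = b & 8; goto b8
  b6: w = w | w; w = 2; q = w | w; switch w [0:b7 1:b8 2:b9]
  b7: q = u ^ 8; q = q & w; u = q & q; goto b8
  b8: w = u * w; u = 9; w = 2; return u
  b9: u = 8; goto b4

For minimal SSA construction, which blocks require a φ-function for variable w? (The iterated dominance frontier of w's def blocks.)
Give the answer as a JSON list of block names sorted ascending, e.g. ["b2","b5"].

Answer: ["b1", "b4", "b7", "b8"]

Analysis:
idom tree: b1←b0 b2←b1 b3←b1 b4←b3 b5←b4 b6←b4 b7←b0 b8←b0 b9←b6
Dom at joins:
  b1: preds {b0,b4}: {b0} ∩ {b0,b1,b3,b4} = {b0}; idom=b0
  b4: preds {b3,b9}: {b0,b1,b3} ∩ {b0,b1,b3,b4,b6,b9} = {b0,b1,b3}; idom=b3
  b7: preds {b0,b6}: {b0} ∩ {b0,b1,b3,b4,b6} = {b0}; idom=b0
  b8: preds {b5,b6,b7}: {b0,b1,b3,b4,b5} ∩ {b0,b1,b3,b4,b6} ∩ {b0,b7} = {b0}; idom=b0

DF derivation:
  b1←b0: walk · to b0
  b1←b4: walk b4→b3→b1 to b0
  b4←b3: walk · to b3
  b4←b9: walk b9→b6→b4 to b3
  b7←b0: walk · to b0
  b7←b6: walk b6→b4→b3→b1 to b0
  b8←b5: walk b5→b4→b3→b1 to b0
  b8←b6: walk b6→b4→b3→b1 to b0
  b8←b7: walk b7 to b0
  DF(b0)=∅
  DF(b1)={b1,b7,b8}
  DF(b2)=∅
  DF(b3)={b1,b7,b8}
  DF(b4)={b1,b4,b7,b8}
  DF(b5)={b8}
  DF(b6)={b4,b7,b8}
  DF(b7)={b8}
  DF(b8)=∅
  DF(b9)={b4}

φ for w: defs {b0,b2,b3,b4,b6,b8}
  DF⁺ = {b1,b4,b7,b8}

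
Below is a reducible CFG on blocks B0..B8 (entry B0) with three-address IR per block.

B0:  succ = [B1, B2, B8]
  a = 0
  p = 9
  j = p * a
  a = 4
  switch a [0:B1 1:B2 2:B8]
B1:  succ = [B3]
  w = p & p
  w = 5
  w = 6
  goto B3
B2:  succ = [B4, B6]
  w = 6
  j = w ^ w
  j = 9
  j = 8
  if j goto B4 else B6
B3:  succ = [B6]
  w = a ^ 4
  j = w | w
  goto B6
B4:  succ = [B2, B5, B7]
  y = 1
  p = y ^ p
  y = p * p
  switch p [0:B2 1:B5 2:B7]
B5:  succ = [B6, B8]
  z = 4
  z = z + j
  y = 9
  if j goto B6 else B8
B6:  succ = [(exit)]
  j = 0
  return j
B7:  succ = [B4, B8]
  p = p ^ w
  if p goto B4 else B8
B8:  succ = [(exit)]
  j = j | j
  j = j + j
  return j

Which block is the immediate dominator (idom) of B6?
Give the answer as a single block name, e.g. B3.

idom tree: B1←B0 B2←B0 B3←B1 B4←B2 B5←B4 B6←B0 B7←B4 B8←B0
Dom at joins:
  B2: preds {B0,B4}: {B0} ∩ {B0,B2,B4} = {B0}; idom=B0
  B4: preds {B2,B7}: {B0,B2} ∩ {B0,B2,B4,B7} = {B0,B2}; idom=B2
  B6: preds {B2,B3,B5}: {B0,B2} ∩ {B0,B1,B3} ∩ {B0,B2,B4,B5} = {B0}; idom=B0
  B8: preds {B0,B5,B7}: {B0} ∩ {B0,B2,B4,B5} ∩ {B0,B2,B4,B7} = {B0}; idom=B0

idom(B6) = B0

Answer: B0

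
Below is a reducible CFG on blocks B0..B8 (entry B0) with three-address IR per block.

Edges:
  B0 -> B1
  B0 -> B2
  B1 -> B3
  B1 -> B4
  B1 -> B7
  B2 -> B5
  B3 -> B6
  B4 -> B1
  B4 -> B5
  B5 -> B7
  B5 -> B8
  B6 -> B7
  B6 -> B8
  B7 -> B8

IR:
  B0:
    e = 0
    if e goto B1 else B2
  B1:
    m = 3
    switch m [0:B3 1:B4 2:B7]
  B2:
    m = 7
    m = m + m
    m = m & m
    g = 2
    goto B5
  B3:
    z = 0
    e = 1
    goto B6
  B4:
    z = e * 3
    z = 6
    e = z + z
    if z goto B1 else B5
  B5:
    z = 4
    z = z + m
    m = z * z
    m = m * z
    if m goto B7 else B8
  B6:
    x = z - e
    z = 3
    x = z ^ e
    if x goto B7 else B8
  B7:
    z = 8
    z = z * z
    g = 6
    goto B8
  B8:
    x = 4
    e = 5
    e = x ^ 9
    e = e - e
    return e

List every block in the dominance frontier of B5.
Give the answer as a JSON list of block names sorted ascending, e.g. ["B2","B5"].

Answer: ["B7", "B8"]

Derivation:
idom tree: B1←B0 B2←B0 B3←B1 B4←B1 B5←B0 B6←B3 B7←B0 B8←B0
Dom at joins:
  B1: preds {B0,B4}: {B0} ∩ {B0,B1,B4} = {B0}; idom=B0
  B5: preds {B2,B4}: {B0,B2} ∩ {B0,B1,B4} = {B0}; idom=B0
  B7: preds {B1,B5,B6}: {B0,B1} ∩ {B0,B5} ∩ {B0,B1,B3,B6} = {B0}; idom=B0
  B8: preds {B5,B6,B7}: {B0,B5} ∩ {B0,B1,B3,B6} ∩ {B0,B7} = {B0}; idom=B0

Frontier:
  join B1 pred B0: · stop@B0
  join B1 pred B4: B4→B1 stop@B0
  join B5 pred B2: B2 stop@B0
  join B5 pred B4: B4→B1 stop@B0
  join B7 pred B1: B1 stop@B0
  join B7 pred B5: B5 stop@B0
  join B7 pred B6: B6→B3→B1 stop@B0
  join B8 pred B5: B5 stop@B0
  join B8 pred B6: B6→B3→B1 stop@B0
  join B8 pred B7: B7 stop@B0
  B0: DF=∅
  B1: DF={B1,B5,B7,B8}
  B2: DF={B5}
  B3: DF={B7,B8}
  B4: DF={B1,B5}
  B5: DF={B7,B8}
  B6: DF={B7,B8}
  B7: DF={B8}
  B8: DF=∅

DF(B5) = ["B7", "B8"]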